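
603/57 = 201/19=10.58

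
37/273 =37/273 = 0.14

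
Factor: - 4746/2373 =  - 2^1 = - 2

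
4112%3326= 786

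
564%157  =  93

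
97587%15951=1881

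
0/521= 0 = 0.00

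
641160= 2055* 312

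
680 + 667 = 1347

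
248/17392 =31/2174=0.01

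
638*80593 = 51418334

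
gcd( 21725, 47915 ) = 5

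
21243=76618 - 55375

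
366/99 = 3 + 23/33 =3.70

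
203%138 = 65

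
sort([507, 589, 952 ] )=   [507, 589, 952] 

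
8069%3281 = 1507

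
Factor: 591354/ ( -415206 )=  - 3^( - 1 )*11^( - 1) * 47^1 = - 47/33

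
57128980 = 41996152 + 15132828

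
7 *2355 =16485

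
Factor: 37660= 2^2*5^1*7^1*269^1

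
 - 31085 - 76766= - 107851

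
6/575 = 6/575 = 0.01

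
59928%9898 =540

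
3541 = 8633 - 5092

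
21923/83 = 21923/83=264.13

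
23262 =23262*1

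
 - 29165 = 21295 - 50460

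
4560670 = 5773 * 790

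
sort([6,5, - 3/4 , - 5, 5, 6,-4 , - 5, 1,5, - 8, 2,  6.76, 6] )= [ - 8, - 5 ,-5, - 4, - 3/4,  1, 2, 5 , 5,5,6, 6,  6,  6.76 ]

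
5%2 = 1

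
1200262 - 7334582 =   -  6134320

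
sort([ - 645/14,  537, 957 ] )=[- 645/14,537, 957]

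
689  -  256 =433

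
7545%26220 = 7545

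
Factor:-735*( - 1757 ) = 1291395 = 3^1*5^1*7^3*251^1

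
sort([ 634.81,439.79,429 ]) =[ 429,  439.79,634.81]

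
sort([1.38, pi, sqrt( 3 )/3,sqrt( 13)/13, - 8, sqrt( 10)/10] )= [-8, sqrt(13)/13, sqrt ( 10)/10,  sqrt(3)/3, 1.38,pi]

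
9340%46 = 2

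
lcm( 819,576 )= 52416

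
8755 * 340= 2976700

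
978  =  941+37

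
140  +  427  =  567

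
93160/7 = 93160/7 = 13308.57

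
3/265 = 3/265 = 0.01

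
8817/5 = 1763+2/5=1763.40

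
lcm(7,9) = 63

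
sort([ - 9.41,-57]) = [ - 57,- 9.41]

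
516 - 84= 432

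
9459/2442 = 3 + 711/814 = 3.87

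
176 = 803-627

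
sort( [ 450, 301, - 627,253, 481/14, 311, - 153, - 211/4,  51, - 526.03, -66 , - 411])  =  [ - 627, - 526.03, - 411  , - 153,  -  66,-211/4,481/14, 51, 253 , 301,311,450]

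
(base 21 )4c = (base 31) 33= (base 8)140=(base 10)96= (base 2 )1100000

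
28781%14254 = 273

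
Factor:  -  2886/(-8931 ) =74/229   =  2^1 * 37^1*229^( - 1 )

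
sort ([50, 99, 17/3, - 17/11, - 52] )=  [ - 52, - 17/11,  17/3,50,99]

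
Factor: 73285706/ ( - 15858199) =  - 2^1*7^(-1)*13^1* 223^( - 1)*347^1*8123^1*10159^( - 1)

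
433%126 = 55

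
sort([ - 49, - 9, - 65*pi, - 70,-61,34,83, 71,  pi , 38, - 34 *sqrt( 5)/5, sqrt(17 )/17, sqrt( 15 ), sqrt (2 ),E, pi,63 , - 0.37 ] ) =[ - 65*pi, -70, - 61,- 49, - 34 * sqrt(5 )/5, - 9, - 0.37, sqrt ( 17 ) /17, sqrt( 2),E,pi, pi, sqrt(15), 34,38, 63, 71, 83 ] 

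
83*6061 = 503063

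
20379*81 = 1650699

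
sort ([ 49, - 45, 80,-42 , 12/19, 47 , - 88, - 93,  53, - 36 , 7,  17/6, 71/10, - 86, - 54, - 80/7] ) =[ -93 , - 88, - 86, - 54, - 45, - 42,-36, - 80/7 , 12/19 , 17/6, 7,71/10,  47, 49,53,80 ]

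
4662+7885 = 12547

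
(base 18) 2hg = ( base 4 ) 33022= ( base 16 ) 3CA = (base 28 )16i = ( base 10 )970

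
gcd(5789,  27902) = 7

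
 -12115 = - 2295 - 9820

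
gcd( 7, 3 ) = 1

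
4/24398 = 2/12199 = 0.00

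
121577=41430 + 80147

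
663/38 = 663/38 = 17.45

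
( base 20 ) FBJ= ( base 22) cjd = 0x185F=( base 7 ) 24122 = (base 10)6239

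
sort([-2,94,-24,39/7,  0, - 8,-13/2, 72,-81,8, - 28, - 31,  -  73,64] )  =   [-81,  -  73, - 31, - 28, - 24 ,-8, -13/2, - 2,  0,39/7 , 8,64,72, 94] 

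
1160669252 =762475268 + 398193984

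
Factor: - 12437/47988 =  - 2^ ( - 2)*3^( - 2)*31^( - 1)*43^( - 1)*12437^1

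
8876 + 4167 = 13043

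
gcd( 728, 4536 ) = 56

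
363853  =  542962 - 179109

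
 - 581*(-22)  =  12782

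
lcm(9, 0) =0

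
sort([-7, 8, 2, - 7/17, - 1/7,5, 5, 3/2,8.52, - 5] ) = [-7, - 5, - 7/17,  -  1/7,  3/2, 2,5, 5 , 8, 8.52] 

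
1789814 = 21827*82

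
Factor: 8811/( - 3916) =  - 2^(-2)*3^2 = - 9/4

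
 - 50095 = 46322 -96417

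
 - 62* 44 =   -  2728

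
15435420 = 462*33410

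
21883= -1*( - 21883 )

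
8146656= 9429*864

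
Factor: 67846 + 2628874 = 2696720 = 2^4*5^1*13^1*2593^1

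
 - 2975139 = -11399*261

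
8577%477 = 468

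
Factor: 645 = 3^1 * 5^1* 43^1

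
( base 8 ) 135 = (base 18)53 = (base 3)10110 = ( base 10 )93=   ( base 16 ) 5d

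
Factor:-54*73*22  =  - 2^2* 3^3*11^1*73^1 = - 86724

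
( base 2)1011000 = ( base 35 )2I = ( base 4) 1120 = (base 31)2q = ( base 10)88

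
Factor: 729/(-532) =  - 2^(- 2)*3^6*7^( - 1)*19^(-1 ) 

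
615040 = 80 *7688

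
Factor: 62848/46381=2^7*491^1*46381^ ( - 1 ) 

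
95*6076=577220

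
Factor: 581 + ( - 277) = 2^4 * 19^1 =304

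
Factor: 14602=2^1*7^2*149^1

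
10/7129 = 10/7129 =0.00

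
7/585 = 7/585 = 0.01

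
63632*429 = 27298128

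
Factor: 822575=5^2*13^1*2531^1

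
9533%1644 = 1313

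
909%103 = 85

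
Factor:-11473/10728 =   -  2^(-3 )*3^( - 2) *7^1*11^1 = -  77/72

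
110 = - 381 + 491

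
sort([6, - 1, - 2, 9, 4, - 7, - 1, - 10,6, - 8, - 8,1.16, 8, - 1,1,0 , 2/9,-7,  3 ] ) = [ - 10 , - 8, - 8,-7, - 7, - 2, - 1, -1 ,-1, 0,2/9,1, 1.16, 3, 4, 6, 6,8,  9] 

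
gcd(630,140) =70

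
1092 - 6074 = -4982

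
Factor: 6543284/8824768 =2^(-4)*11^1*17^( - 1 )*8111^( - 1 ) * 148711^1 = 1635821/2206192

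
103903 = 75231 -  - 28672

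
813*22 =17886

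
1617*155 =250635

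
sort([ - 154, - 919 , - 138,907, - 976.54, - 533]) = [ - 976.54, - 919, - 533, - 154,-138 , 907 ] 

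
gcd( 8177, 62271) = 629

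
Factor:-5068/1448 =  - 7/2 = - 2^ ( - 1 ) * 7^1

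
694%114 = 10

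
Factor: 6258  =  2^1*3^1*7^1*149^1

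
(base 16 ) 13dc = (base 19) e1b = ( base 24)8jk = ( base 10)5084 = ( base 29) 619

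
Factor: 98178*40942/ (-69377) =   -  2^2*3^1*7^( - 1) * 17^( -1)*53^( - 1)*1861^1*16363^1 = -  365418516/6307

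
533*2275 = 1212575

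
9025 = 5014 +4011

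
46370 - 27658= 18712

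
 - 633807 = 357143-990950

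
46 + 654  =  700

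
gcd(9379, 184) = 1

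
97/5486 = 97/5486 = 0.02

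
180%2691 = 180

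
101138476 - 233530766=-132392290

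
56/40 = 1 + 2/5 =1.40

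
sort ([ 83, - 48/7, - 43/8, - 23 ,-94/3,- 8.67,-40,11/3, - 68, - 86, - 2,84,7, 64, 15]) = [  -  86, - 68, - 40,-94/3,  -  23, - 8.67 , -48/7,-43/8, - 2, 11/3, 7,15, 64,83,84]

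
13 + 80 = 93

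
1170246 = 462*2533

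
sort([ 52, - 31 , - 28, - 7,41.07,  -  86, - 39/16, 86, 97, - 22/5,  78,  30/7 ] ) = [  -  86, - 31, - 28, - 7,  -  22/5,-39/16, 30/7,41.07, 52, 78,  86 , 97 ] 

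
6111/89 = 68 + 59/89= 68.66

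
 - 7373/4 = -1844+3/4 = -1843.25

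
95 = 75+20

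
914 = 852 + 62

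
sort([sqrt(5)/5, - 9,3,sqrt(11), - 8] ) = [-9, - 8,sqrt(5)/5,3,sqrt(11)] 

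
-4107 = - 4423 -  - 316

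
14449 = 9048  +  5401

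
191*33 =6303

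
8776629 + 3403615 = 12180244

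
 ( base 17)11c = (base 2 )100111110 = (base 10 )318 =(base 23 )dj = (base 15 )163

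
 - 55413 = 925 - 56338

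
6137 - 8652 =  - 2515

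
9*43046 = 387414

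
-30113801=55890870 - 86004671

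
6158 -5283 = 875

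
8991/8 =1123 + 7/8 =1123.88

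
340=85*4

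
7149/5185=1  +  1964/5185= 1.38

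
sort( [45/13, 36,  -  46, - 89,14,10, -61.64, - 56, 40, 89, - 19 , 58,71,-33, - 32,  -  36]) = [ - 89,  -  61.64, - 56, - 46, -36, - 33, - 32, - 19, 45/13, 10,14,36,  40 , 58, 71, 89 ] 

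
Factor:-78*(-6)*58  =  2^3*3^2* 13^1*29^1 = 27144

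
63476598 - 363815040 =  - 300338442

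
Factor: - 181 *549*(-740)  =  2^2*3^2*5^1 * 37^1*61^1*181^1=73533060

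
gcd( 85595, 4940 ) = 95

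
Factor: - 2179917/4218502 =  - 2^( - 1 )*3^2*23^1*661^( - 1 )*3191^( - 1 )  *10531^1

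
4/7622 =2/3811 = 0.00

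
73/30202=73/30202 = 0.00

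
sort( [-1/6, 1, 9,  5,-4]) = [ - 4, - 1/6,1 , 5,9] 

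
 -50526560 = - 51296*985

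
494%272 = 222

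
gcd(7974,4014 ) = 18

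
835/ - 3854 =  - 1 + 3019/3854 = - 0.22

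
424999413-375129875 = 49869538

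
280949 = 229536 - -51413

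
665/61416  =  665/61416 = 0.01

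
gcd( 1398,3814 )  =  2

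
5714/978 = 5+412/489 = 5.84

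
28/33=28/33 = 0.85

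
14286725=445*32105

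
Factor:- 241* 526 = -2^1 * 241^1*263^1 =- 126766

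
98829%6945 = 1599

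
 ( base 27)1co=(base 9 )1426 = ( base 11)89a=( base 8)2065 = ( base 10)1077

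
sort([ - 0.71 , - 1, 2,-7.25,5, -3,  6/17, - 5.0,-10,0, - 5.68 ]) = [ - 10, - 7.25, - 5.68, - 5.0, - 3, - 1, - 0.71,  0,6/17,2, 5]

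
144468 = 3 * 48156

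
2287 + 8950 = 11237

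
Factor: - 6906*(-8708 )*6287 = 378084135576 = 2^3* 3^1*7^1*311^1*1151^1*6287^1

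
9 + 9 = 18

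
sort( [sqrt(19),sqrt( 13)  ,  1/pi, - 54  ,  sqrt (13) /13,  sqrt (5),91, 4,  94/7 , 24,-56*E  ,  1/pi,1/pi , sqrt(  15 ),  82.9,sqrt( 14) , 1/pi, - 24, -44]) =[ - 56 * E,-54, - 44, - 24, sqrt(13) /13,1/pi,1/pi, 1/pi,1/pi, sqrt( 5 ), sqrt(13 ),sqrt( 14 ) , sqrt( 15), 4,sqrt(19 ),94/7,24, 82.9,91 ]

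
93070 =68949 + 24121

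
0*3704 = 0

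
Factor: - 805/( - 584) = 2^ ( - 3 )*5^1*7^1 * 23^1* 73^( - 1 ) 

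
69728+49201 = 118929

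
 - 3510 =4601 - 8111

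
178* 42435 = 7553430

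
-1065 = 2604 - 3669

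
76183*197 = 15008051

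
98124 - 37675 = 60449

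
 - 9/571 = - 9/571 = -0.02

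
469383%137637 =56472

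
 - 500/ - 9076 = 125/2269 = 0.06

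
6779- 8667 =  - 1888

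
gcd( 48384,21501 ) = 9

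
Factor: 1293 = 3^1*431^1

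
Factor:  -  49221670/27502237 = - 2^1 * 5^1*7^( - 1)*29^(  -  1 )*43^1*113^1*1013^1*135479^( - 1) 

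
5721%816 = 9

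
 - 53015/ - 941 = 56  +  319/941 =56.34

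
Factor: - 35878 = - 2^1*17939^1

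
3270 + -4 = 3266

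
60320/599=60320/599  =  100.70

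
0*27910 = 0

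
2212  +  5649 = 7861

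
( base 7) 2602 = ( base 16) 3D6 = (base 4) 33112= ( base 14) 502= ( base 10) 982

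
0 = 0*3202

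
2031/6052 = 2031/6052 = 0.34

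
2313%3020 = 2313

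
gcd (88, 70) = 2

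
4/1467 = 4/1467 = 0.00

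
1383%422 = 117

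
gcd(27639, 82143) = 9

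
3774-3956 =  - 182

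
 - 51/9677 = -1+ 9626/9677=-0.01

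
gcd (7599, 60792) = 7599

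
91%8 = 3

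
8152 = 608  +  7544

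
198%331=198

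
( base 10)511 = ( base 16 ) 1FF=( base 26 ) JH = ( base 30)H1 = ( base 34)F1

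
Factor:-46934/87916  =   - 757/1418 = - 2^(-1)*709^ ( - 1 )*757^1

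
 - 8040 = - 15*536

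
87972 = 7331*12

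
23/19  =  1 + 4/19 = 1.21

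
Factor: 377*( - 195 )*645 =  - 47417175= - 3^2*5^2*13^2*29^1*43^1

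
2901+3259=6160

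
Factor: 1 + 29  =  30 = 2^1 *3^1*5^1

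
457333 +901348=1358681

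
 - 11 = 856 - 867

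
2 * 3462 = 6924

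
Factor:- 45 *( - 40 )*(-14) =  - 25200  =  -2^4*3^2*5^2*7^1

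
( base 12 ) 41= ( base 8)61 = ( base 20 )29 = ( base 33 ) 1g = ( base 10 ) 49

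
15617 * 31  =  484127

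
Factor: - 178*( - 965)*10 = 2^2 * 5^2 * 89^1*193^1 = 1717700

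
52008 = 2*26004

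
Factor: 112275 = 3^2*5^2 *499^1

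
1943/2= 971+1/2  =  971.50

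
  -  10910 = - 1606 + -9304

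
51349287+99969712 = 151318999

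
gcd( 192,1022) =2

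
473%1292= 473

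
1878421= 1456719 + 421702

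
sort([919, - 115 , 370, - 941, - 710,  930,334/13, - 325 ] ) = [ - 941, -710, - 325, - 115, 334/13,370,919, 930 ]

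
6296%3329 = 2967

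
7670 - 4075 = 3595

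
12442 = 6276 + 6166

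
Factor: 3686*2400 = 2^6 * 3^1 * 5^2 * 19^1 * 97^1  =  8846400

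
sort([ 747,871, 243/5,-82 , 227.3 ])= [ - 82,  243/5 , 227.3, 747, 871]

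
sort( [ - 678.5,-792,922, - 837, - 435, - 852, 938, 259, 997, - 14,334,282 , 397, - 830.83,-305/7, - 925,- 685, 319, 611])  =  [-925  ,  -  852, -837, - 830.83 ,  -  792, - 685, - 678.5,-435 ,-305/7  , - 14,259,  282,  319, 334,397,  611, 922, 938,  997]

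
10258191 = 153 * 67047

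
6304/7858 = 3152/3929 = 0.80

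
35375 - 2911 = 32464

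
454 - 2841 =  - 2387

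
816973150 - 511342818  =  305630332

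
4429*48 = 212592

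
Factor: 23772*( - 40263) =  - 2^2*3^2*7^1*283^1*13421^1  =  - 957132036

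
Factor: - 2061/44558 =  - 2^(-1)*3^2 * 229^1*22279^( - 1)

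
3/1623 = 1/541 = 0.00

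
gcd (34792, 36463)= 1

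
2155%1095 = 1060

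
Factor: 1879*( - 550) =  - 1033450= -  2^1*5^2*11^1*1879^1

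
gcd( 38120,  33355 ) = 4765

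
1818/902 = 2+7/451 = 2.02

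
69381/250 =69381/250 = 277.52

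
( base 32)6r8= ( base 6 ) 52252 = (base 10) 7016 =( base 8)15550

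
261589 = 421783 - 160194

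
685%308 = 69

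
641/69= 641/69 = 9.29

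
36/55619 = 36/55619 =0.00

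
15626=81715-66089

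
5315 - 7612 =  - 2297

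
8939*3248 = 29033872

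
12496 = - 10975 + 23471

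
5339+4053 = 9392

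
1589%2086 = 1589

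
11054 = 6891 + 4163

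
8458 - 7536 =922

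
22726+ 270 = 22996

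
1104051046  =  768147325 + 335903721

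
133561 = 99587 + 33974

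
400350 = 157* 2550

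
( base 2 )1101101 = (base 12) 91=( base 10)109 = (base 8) 155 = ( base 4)1231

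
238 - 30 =208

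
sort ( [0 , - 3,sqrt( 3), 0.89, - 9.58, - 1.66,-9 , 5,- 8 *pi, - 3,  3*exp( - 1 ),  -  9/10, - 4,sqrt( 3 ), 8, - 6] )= [ - 8*pi, -9.58,- 9, - 6,  -  4, - 3, - 3 , - 1.66, - 9/10,0,  0.89,3*exp( - 1 ),sqrt(3 ),sqrt (3 ), 5,8]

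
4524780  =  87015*52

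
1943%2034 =1943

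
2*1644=3288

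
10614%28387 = 10614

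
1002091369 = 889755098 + 112336271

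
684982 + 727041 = 1412023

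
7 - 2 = 5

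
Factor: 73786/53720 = 467/340  =  2^( - 2)*  5^( - 1 )*17^( - 1)*467^1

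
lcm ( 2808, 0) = 0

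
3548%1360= 828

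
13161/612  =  21 + 103/204 = 21.50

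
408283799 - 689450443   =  -281166644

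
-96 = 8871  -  8967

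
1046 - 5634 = -4588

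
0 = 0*2881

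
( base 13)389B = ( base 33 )7DJ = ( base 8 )17607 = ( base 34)6xd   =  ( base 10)8071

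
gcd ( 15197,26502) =7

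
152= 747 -595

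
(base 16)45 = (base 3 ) 2120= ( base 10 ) 69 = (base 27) 2f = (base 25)2j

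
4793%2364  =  65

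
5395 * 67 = 361465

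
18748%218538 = 18748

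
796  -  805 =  - 9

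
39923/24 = 1663 + 11/24 = 1663.46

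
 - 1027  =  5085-6112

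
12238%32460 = 12238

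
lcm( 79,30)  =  2370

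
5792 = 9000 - 3208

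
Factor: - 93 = -3^1*31^1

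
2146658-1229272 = 917386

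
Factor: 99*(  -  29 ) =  -3^2*11^1*29^1 = -2871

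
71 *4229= 300259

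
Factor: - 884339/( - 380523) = 997/429 = 3^(- 1 )*11^( - 1)*13^(  -  1) * 997^1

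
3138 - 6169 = -3031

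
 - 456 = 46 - 502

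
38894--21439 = 60333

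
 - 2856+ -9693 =- 12549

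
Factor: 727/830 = 2^ ( - 1)*5^ ( - 1)*83^(-1)*727^1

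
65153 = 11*5923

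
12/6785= 12/6785 = 0.00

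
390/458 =195/229 = 0.85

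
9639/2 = 9639/2 = 4819.50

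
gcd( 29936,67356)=7484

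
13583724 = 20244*671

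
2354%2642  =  2354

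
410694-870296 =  - 459602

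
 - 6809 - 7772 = - 14581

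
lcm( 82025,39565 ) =3363025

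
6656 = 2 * 3328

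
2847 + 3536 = 6383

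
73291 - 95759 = -22468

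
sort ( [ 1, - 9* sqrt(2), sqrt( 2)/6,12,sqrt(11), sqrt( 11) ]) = [ - 9 * sqrt(2 ), sqrt (2)/6,1, sqrt(11), sqrt(11), 12 ]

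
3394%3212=182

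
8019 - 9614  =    -  1595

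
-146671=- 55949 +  - 90722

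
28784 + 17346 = 46130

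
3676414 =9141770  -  5465356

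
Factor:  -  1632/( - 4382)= 2^4*3^1*7^( - 1)  *  17^1*313^( - 1) = 816/2191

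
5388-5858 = -470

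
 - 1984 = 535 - 2519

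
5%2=1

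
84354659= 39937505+44417154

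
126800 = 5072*25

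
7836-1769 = 6067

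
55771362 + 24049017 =79820379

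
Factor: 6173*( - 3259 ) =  - 3259^1 * 6173^1=- 20117807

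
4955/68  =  72 + 59/68 = 72.87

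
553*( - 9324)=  -5156172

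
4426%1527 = 1372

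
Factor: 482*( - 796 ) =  - 383672 = - 2^3 *199^1 * 241^1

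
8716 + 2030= 10746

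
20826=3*6942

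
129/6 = 43/2 = 21.50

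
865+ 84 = 949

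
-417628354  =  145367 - 417773721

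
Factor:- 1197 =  - 3^2*7^1 *19^1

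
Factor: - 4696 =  - 2^3* 587^1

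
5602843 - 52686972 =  - 47084129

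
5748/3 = 1916 = 1916.00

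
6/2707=6/2707 = 0.00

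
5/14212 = 5/14212= 0.00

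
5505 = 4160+1345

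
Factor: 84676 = 2^2*21169^1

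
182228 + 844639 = 1026867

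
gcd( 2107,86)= 43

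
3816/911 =3816/911 = 4.19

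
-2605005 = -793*3285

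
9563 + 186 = 9749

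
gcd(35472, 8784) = 48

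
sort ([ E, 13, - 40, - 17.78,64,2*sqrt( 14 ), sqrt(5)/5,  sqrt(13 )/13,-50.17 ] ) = [ - 50.17, - 40 ,  -  17.78,sqrt(13) /13,sqrt ( 5)/5, E, 2*sqrt ( 14 ) , 13,64]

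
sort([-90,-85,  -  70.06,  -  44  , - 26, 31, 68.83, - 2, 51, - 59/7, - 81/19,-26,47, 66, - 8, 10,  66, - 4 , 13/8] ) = [ - 90  , - 85,-70.06, - 44,-26, - 26,-59/7,- 8,-81/19,-4,-2 , 13/8, 10, 31,47, 51, 66 , 66,68.83] 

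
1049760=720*1458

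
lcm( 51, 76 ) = 3876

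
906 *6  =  5436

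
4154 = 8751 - 4597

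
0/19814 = 0 = 0.00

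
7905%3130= 1645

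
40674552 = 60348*674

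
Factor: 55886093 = 173^1 * 211^1*1531^1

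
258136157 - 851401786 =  - 593265629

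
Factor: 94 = 2^1*47^1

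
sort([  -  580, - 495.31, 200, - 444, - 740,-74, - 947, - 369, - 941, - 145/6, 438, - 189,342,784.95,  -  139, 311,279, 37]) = [-947,-941 , - 740,-580, - 495.31, - 444, - 369, - 189,  -  139,  -  74, - 145/6,  37, 200, 279, 311, 342, 438, 784.95 ] 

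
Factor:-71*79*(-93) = 521637=3^1*31^1*71^1*79^1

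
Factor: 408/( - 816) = - 1/2 = - 2^( - 1)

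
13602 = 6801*2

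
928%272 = 112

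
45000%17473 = 10054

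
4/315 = 4/315 = 0.01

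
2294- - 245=2539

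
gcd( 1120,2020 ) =20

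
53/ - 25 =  - 53/25 = - 2.12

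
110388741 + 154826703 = 265215444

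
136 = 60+76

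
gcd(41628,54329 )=1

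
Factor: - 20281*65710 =  -  2^1*5^1*17^1*1193^1*6571^1 = -1332664510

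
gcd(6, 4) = 2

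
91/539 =13/77 = 0.17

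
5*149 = 745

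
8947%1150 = 897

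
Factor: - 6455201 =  - 6455201^1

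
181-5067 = -4886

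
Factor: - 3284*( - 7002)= 2^3*3^2*389^1*821^1=22994568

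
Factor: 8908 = 2^2*17^1*131^1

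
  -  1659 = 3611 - 5270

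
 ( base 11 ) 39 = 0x2A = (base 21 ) 20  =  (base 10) 42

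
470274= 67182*7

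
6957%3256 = 445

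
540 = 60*9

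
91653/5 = 18330  +  3/5= 18330.60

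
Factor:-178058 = -2^1*17^1* 5237^1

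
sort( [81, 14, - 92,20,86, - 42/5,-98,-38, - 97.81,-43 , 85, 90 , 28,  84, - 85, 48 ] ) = [-98 ,-97.81, - 92, - 85, - 43, - 38, - 42/5, 14,20, 28 , 48, 81, 84,85 , 86,90]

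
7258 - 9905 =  - 2647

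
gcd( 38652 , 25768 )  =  12884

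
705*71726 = 50566830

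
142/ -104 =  - 71/52=- 1.37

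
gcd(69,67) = 1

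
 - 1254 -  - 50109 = 48855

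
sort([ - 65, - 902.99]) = [ - 902.99, - 65 ] 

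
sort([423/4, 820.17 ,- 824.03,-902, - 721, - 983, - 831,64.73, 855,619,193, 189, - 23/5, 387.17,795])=[ - 983, - 902, - 831, - 824.03,-721, - 23/5,64.73,  423/4,189,193 , 387.17, 619,795  ,  820.17,855 ]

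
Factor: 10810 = 2^1 * 5^1*23^1 * 47^1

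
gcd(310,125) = 5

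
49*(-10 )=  - 490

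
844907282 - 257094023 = 587813259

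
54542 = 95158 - 40616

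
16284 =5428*3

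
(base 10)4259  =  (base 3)12211202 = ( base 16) 10A3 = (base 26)67l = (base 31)4dc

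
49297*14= 690158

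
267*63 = 16821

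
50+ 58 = 108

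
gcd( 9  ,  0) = 9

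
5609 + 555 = 6164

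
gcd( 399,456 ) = 57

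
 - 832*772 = -642304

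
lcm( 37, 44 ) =1628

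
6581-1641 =4940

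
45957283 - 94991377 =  - 49034094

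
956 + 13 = 969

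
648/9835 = 648/9835 =0.07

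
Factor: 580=2^2*5^1*29^1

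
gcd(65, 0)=65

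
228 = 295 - 67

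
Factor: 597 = 3^1*199^1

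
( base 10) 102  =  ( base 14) 74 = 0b1100110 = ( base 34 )30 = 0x66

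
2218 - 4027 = - 1809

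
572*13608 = 7783776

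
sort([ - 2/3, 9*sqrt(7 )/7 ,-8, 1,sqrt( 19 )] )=[ - 8,-2/3, 1 , 9*sqrt(7 ) /7, sqrt( 19) ] 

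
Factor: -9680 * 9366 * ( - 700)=2^7*3^1*5^3*7^2 *11^2*223^1= 63464016000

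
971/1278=971/1278 = 0.76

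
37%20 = 17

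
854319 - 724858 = 129461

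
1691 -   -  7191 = 8882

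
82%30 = 22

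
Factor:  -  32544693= -3^3 *41^1*29399^1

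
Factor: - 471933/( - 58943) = 3^3*7^1*11^1*227^1*58943^( - 1)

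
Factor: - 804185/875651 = - 5^1*7^ ( - 1)*17^1*9461^1*125093^( - 1)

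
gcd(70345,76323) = 1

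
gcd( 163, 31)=1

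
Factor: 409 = 409^1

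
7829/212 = 7829/212 = 36.93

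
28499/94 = 28499/94 =303.18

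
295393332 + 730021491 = 1025414823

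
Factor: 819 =3^2 * 7^1*13^1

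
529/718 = 529/718 = 0.74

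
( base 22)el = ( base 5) 2304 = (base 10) 329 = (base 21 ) FE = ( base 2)101001001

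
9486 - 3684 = 5802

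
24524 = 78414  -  53890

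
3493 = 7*499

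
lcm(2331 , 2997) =20979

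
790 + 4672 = 5462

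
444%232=212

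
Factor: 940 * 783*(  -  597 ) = - 2^2*3^4*5^1*29^1*47^1*199^1 = - 439403940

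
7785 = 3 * 2595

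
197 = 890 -693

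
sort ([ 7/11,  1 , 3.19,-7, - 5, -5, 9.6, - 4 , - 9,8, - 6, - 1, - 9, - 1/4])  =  [-9, - 9, - 7, - 6, - 5, - 5, - 4, - 1, - 1/4,7/11, 1, 3.19, 8,  9.6]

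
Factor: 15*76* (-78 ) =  - 2^3*3^2* 5^1*13^1*19^1 = -  88920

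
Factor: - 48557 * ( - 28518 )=2^1* 3^1 * 7^2 * 59^1*97^1*823^1 = 1384748526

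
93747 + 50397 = 144144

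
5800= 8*725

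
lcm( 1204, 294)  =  25284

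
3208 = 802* 4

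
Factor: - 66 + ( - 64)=-2^1*5^1 * 13^1 = -130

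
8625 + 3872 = 12497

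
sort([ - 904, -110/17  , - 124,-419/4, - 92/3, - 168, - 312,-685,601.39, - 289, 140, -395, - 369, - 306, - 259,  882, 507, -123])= [ - 904, - 685, - 395,-369, - 312, - 306, -289,-259, - 168 , - 124, - 123,-419/4,- 92/3,-110/17,140,507,601.39, 882]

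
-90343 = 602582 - 692925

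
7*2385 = 16695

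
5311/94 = 56 + 1/2= 56.50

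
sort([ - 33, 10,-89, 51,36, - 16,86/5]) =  [-89,  -  33,  -  16, 10, 86/5,36, 51] 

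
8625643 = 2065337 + 6560306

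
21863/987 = 22 + 149/987 =22.15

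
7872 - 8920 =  - 1048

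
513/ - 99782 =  - 1+99269/99782 = - 0.01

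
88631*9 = 797679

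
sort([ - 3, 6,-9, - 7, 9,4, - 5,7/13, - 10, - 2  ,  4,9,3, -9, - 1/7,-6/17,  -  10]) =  [ - 10,-10,  -  9, - 9, - 7, - 5, - 3, - 2, - 6/17, - 1/7,7/13, 3, 4, 4,6,9, 9 ]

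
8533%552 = 253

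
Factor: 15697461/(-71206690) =-2^( - 1)*3^1*5^( - 1)*13^1*31^(-1 ) * 71^1 * 5669^1*229699^(-1)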